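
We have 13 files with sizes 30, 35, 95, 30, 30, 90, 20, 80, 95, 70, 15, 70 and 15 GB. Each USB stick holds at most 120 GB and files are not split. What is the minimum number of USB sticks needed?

6

Total = 95 + 95 + 90 + 80 + 70 + 70 + 35 + 30 + 30 + 30 + 20 + 15 + 15 = 675 GB.
Lower bound: ⌈675/120⌉ = 6 USB sticks.
A packing using 6 USB sticks:
  USB stick 1: 95 + 20 = 115
  USB stick 2: 95 + 15 = 110
  USB stick 3: 90 + 30 = 120
  USB stick 4: 80 + 35 = 115
  USB stick 5: 70 + 30 + 15 = 115
  USB stick 6: 70 + 30 = 100
This matches the lower bound, so 6 is optimal.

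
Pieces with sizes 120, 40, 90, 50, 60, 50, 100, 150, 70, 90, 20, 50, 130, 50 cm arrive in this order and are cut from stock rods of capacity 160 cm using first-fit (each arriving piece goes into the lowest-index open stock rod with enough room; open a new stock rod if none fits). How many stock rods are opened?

  120 → stock rod 1 (new)  [load 120/160]
  40 → stock rod 1  [load 160/160]
  90 → stock rod 2 (new)  [load 90/160]
  50 → stock rod 2  [load 140/160]
  60 → stock rod 3 (new)  [load 60/160]
  50 → stock rod 3  [load 110/160]
  100 → stock rod 4 (new)  [load 100/160]
  150 → stock rod 5 (new)  [load 150/160]
  70 → stock rod 6 (new)  [load 70/160]
  90 → stock rod 6  [load 160/160]
  20 → stock rod 2  [load 160/160]
  50 → stock rod 3  [load 160/160]
  130 → stock rod 7 (new)  [load 130/160]
  50 → stock rod 4  [load 150/160]
7 stock rods opened.

7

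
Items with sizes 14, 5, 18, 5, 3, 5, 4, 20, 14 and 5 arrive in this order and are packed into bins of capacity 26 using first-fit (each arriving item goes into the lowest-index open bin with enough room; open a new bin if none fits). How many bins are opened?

  14 → bin 1 (new)  [load 14/26]
  5 → bin 1  [load 19/26]
  18 → bin 2 (new)  [load 18/26]
  5 → bin 1  [load 24/26]
  3 → bin 2  [load 21/26]
  5 → bin 2  [load 26/26]
  4 → bin 3 (new)  [load 4/26]
  20 → bin 3  [load 24/26]
  14 → bin 4 (new)  [load 14/26]
  5 → bin 4  [load 19/26]
4 bins opened.

4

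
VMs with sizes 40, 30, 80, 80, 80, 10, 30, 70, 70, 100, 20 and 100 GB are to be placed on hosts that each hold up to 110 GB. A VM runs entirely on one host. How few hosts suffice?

7

Total = 100 + 100 + 80 + 80 + 80 + 70 + 70 + 40 + 30 + 30 + 20 + 10 = 710 GB.
Lower bound: ⌈710/110⌉ = 7 hosts.
A packing using 7 hosts:
  host 1: 100 + 10 = 110
  host 2: 100 = 100
  host 3: 80 + 30 = 110
  host 4: 80 + 30 = 110
  host 5: 80 + 20 = 100
  host 6: 70 + 40 = 110
  host 7: 70 = 70
This matches the lower bound, so 7 is optimal.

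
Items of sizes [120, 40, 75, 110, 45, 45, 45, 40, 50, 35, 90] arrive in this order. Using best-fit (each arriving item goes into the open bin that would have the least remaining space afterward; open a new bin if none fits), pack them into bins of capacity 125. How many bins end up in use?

  120 → bin 1 (new)  [load 120/125]
  40 → bin 2 (new)  [load 40/125]
  75 → bin 2  [load 115/125]
  110 → bin 3 (new)  [load 110/125]
  45 → bin 4 (new)  [load 45/125]
  45 → bin 4  [load 90/125]
  45 → bin 5 (new)  [load 45/125]
  40 → bin 5  [load 85/125]
  50 → bin 6 (new)  [load 50/125]
  35 → bin 4  [load 125/125]
  90 → bin 7 (new)  [load 90/125]
7 bins opened.

7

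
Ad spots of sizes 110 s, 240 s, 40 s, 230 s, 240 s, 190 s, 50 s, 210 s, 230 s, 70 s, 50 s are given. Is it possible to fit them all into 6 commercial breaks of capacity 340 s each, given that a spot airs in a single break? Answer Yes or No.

Yes

A valid assignment using 6 commercial breaks:
  break 1: 240 + 70 = 310
  break 2: 240 + 50 + 50 = 340
  break 3: 230 + 110 = 340
  break 4: 230 + 40 = 270
  break 5: 210 = 210
  break 6: 190 = 190
Every load is within 340 s, so 6 commercial breaks suffice.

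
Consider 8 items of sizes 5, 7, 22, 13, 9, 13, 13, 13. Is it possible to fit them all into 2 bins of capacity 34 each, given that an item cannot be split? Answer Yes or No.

Total = 95; ⌈95/34⌉ = 3.
At least 3 bins are required, but only 2 are allowed.

No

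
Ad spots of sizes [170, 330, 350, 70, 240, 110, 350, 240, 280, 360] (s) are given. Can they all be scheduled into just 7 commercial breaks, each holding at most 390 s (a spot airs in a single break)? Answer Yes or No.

No

Total = 2500 s; ⌈2500/390⌉ = 7.
The bound of 7 does not rule out 7, but exhaustive search shows no assignment into 7 commercial breaks of capacity 390 s exists — the minimum is 8.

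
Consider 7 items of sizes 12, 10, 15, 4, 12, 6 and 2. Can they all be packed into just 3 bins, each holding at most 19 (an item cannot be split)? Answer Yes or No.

No

Total = 61; ⌈61/19⌉ = 4.
At least 4 bins are required, but only 3 are allowed.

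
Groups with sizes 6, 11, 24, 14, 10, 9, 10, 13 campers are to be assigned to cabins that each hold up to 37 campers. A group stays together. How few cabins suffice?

Total = 24 + 14 + 13 + 11 + 10 + 10 + 9 + 6 = 97 campers.
Lower bound: ⌈97/37⌉ = 3 cabins.
A packing using 3 cabins:
  cabin 1: 24 + 13 = 37
  cabin 2: 14 + 11 + 10 = 35
  cabin 3: 10 + 9 + 6 = 25
This matches the lower bound, so 3 is optimal.

3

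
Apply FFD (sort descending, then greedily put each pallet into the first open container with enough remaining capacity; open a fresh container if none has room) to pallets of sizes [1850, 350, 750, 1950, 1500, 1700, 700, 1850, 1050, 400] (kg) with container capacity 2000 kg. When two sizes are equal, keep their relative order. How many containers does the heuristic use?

7

Sorted descending: 1950, 1850, 1850, 1700, 1500, 1050, 750, 700, 400, 350.
  1950 → container 1 (new)  [load 1950/2000]
  1850 → container 2 (new)  [load 1850/2000]
  1850 → container 3 (new)  [load 1850/2000]
  1700 → container 4 (new)  [load 1700/2000]
  1500 → container 5 (new)  [load 1500/2000]
  1050 → container 6 (new)  [load 1050/2000]
  750 → container 6  [load 1800/2000]
  700 → container 7 (new)  [load 700/2000]
  400 → container 5  [load 1900/2000]
  350 → container 7  [load 1050/2000]
7 containers opened.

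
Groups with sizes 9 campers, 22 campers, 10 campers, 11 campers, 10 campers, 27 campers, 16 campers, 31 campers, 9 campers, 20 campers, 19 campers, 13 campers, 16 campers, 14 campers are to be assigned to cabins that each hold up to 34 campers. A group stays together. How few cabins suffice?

8

Total = 31 + 27 + 22 + 20 + 19 + 16 + 16 + 14 + 13 + 11 + 10 + 10 + 9 + 9 = 227 campers.
Lower bound: ⌈227/34⌉ = 7 cabins.
A packing using 8 cabins:
  cabin 1: 31 = 31
  cabin 2: 27 = 27
  cabin 3: 22 + 11 = 33
  cabin 4: 20 + 14 = 34
  cabin 5: 19 + 13 = 32
  cabin 6: 16 + 16 = 32
  cabin 7: 10 + 10 + 9 = 29
  cabin 8: 9 = 9
No arrangement into 7 cabins stays within capacity, so 8 is optimal.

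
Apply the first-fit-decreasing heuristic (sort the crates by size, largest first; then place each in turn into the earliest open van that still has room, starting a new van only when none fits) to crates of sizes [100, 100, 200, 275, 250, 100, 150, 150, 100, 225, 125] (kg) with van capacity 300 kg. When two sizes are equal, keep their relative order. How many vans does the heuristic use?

Sorted descending: 275, 250, 225, 200, 150, 150, 125, 100, 100, 100, 100.
  275 → van 1 (new)  [load 275/300]
  250 → van 2 (new)  [load 250/300]
  225 → van 3 (new)  [load 225/300]
  200 → van 4 (new)  [load 200/300]
  150 → van 5 (new)  [load 150/300]
  150 → van 5  [load 300/300]
  125 → van 6 (new)  [load 125/300]
  100 → van 4  [load 300/300]
  100 → van 6  [load 225/300]
  100 → van 7 (new)  [load 100/300]
  100 → van 7  [load 200/300]
7 vans opened.

7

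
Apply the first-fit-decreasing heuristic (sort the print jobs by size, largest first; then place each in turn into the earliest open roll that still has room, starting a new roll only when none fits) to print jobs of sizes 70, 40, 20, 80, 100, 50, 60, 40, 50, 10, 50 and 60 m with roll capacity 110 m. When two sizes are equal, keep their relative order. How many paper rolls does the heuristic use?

Sorted descending: 100, 80, 70, 60, 60, 50, 50, 50, 40, 40, 20, 10.
  100 → roll 1 (new)  [load 100/110]
  80 → roll 2 (new)  [load 80/110]
  70 → roll 3 (new)  [load 70/110]
  60 → roll 4 (new)  [load 60/110]
  60 → roll 5 (new)  [load 60/110]
  50 → roll 4  [load 110/110]
  50 → roll 5  [load 110/110]
  50 → roll 6 (new)  [load 50/110]
  40 → roll 3  [load 110/110]
  40 → roll 6  [load 90/110]
  20 → roll 2  [load 100/110]
  10 → roll 1  [load 110/110]
6 paper rolls opened.

6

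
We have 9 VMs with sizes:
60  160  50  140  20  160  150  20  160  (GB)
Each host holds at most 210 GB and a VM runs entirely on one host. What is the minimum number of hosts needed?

Total = 160 + 160 + 160 + 150 + 140 + 60 + 50 + 20 + 20 = 920 GB.
Lower bound: ⌈920/210⌉ = 5 hosts.
A packing using 5 hosts:
  host 1: 160 + 50 = 210
  host 2: 160 + 20 + 20 = 200
  host 3: 160 = 160
  host 4: 150 + 60 = 210
  host 5: 140 = 140
This matches the lower bound, so 5 is optimal.

5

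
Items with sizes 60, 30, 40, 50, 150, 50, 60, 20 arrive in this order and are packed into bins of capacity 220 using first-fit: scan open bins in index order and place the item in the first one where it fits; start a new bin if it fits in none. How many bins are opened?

  60 → bin 1 (new)  [load 60/220]
  30 → bin 1  [load 90/220]
  40 → bin 1  [load 130/220]
  50 → bin 1  [load 180/220]
  150 → bin 2 (new)  [load 150/220]
  50 → bin 2  [load 200/220]
  60 → bin 3 (new)  [load 60/220]
  20 → bin 1  [load 200/220]
3 bins opened.

3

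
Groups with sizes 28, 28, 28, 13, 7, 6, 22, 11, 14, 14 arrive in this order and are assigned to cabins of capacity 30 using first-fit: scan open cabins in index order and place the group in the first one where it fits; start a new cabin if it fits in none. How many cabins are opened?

  28 → cabin 1 (new)  [load 28/30]
  28 → cabin 2 (new)  [load 28/30]
  28 → cabin 3 (new)  [load 28/30]
  13 → cabin 4 (new)  [load 13/30]
  7 → cabin 4  [load 20/30]
  6 → cabin 4  [load 26/30]
  22 → cabin 5 (new)  [load 22/30]
  11 → cabin 6 (new)  [load 11/30]
  14 → cabin 6  [load 25/30]
  14 → cabin 7 (new)  [load 14/30]
7 cabins opened.

7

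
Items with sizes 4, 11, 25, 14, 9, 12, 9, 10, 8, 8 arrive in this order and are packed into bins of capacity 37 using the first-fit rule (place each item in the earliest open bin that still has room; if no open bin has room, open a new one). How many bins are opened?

4

  4 → bin 1 (new)  [load 4/37]
  11 → bin 1  [load 15/37]
  25 → bin 2 (new)  [load 25/37]
  14 → bin 1  [load 29/37]
  9 → bin 2  [load 34/37]
  12 → bin 3 (new)  [load 12/37]
  9 → bin 3  [load 21/37]
  10 → bin 3  [load 31/37]
  8 → bin 1  [load 37/37]
  8 → bin 4 (new)  [load 8/37]
4 bins opened.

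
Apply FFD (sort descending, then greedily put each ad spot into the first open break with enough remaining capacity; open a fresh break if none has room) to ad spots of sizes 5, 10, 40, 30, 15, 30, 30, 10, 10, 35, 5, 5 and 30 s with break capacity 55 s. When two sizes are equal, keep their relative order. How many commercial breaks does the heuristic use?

6

Sorted descending: 40, 35, 30, 30, 30, 30, 15, 10, 10, 10, 5, 5, 5.
  40 → break 1 (new)  [load 40/55]
  35 → break 2 (new)  [load 35/55]
  30 → break 3 (new)  [load 30/55]
  30 → break 4 (new)  [load 30/55]
  30 → break 5 (new)  [load 30/55]
  30 → break 6 (new)  [load 30/55]
  15 → break 1  [load 55/55]
  10 → break 2  [load 45/55]
  10 → break 2  [load 55/55]
  10 → break 3  [load 40/55]
  5 → break 3  [load 45/55]
  5 → break 3  [load 50/55]
  5 → break 3  [load 55/55]
6 commercial breaks opened.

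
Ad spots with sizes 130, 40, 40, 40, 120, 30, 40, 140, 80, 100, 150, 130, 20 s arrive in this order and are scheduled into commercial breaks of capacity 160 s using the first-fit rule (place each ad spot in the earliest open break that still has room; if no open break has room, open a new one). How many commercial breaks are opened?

  130 → break 1 (new)  [load 130/160]
  40 → break 2 (new)  [load 40/160]
  40 → break 2  [load 80/160]
  40 → break 2  [load 120/160]
  120 → break 3 (new)  [load 120/160]
  30 → break 1  [load 160/160]
  40 → break 2  [load 160/160]
  140 → break 4 (new)  [load 140/160]
  80 → break 5 (new)  [load 80/160]
  100 → break 6 (new)  [load 100/160]
  150 → break 7 (new)  [load 150/160]
  130 → break 8 (new)  [load 130/160]
  20 → break 3  [load 140/160]
8 commercial breaks opened.

8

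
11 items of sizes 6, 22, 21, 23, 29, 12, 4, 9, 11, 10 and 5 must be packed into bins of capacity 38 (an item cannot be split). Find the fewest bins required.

4

Total = 29 + 23 + 22 + 21 + 12 + 11 + 10 + 9 + 6 + 5 + 4 = 152.
Lower bound: ⌈152/38⌉ = 4 bins.
A packing using 4 bins:
  bin 1: 29 + 9 = 38
  bin 2: 23 + 10 + 5 = 38
  bin 3: 22 + 12 + 4 = 38
  bin 4: 21 + 11 + 6 = 38
This matches the lower bound, so 4 is optimal.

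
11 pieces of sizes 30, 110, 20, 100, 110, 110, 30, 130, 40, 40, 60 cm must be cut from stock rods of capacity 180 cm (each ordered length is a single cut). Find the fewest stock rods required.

Total = 130 + 110 + 110 + 110 + 100 + 60 + 40 + 40 + 30 + 30 + 20 = 780 cm.
Lower bound: ⌈780/180⌉ = 5 stock rods.
A packing using 5 stock rods:
  stock rod 1: 130 + 40 = 170
  stock rod 2: 110 + 60 = 170
  stock rod 3: 110 + 40 + 30 = 180
  stock rod 4: 110 + 30 + 20 = 160
  stock rod 5: 100 = 100
This matches the lower bound, so 5 is optimal.

5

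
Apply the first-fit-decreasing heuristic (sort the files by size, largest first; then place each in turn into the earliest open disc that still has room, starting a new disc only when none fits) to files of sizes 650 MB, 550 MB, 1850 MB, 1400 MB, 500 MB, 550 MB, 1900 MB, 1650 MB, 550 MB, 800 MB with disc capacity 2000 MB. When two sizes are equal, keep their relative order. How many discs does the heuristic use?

Sorted descending: 1900, 1850, 1650, 1400, 800, 650, 550, 550, 550, 500.
  1900 → disc 1 (new)  [load 1900/2000]
  1850 → disc 2 (new)  [load 1850/2000]
  1650 → disc 3 (new)  [load 1650/2000]
  1400 → disc 4 (new)  [load 1400/2000]
  800 → disc 5 (new)  [load 800/2000]
  650 → disc 5  [load 1450/2000]
  550 → disc 4  [load 1950/2000]
  550 → disc 5  [load 2000/2000]
  550 → disc 6 (new)  [load 550/2000]
  500 → disc 6  [load 1050/2000]
6 discs opened.

6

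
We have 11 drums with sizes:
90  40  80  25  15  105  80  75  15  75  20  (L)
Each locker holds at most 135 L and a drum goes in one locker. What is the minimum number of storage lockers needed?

Total = 105 + 90 + 80 + 80 + 75 + 75 + 40 + 25 + 20 + 15 + 15 = 620 L.
Lower bound: ⌈620/135⌉ = 5 storage lockers.
Also, 6 drums each exceed 135/2 L, and no two of those can share a locker, so at least 6 storage lockers are needed.
A packing using 6 storage lockers:
  locker 1: 105 + 25 = 130
  locker 2: 90 + 40 = 130
  locker 3: 80 + 20 + 15 + 15 = 130
  locker 4: 80 = 80
  locker 5: 75 = 75
  locker 6: 75 = 75
This matches the lower bound, so 6 is optimal.

6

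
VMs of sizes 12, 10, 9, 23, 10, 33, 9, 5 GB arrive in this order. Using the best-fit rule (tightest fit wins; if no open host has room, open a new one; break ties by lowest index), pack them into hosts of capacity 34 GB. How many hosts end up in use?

4

  12 → host 1 (new)  [load 12/34]
  10 → host 1  [load 22/34]
  9 → host 1  [load 31/34]
  23 → host 2 (new)  [load 23/34]
  10 → host 2  [load 33/34]
  33 → host 3 (new)  [load 33/34]
  9 → host 4 (new)  [load 9/34]
  5 → host 4  [load 14/34]
4 hosts opened.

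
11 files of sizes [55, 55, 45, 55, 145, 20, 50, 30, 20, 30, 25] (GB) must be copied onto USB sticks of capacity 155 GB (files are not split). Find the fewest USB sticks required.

4

Total = 145 + 55 + 55 + 55 + 50 + 45 + 30 + 30 + 25 + 20 + 20 = 530 GB.
Lower bound: ⌈530/155⌉ = 4 USB sticks.
A packing using 4 USB sticks:
  USB stick 1: 145 = 145
  USB stick 2: 55 + 55 + 45 = 155
  USB stick 3: 55 + 50 + 30 + 20 = 155
  USB stick 4: 30 + 25 + 20 = 75
This matches the lower bound, so 4 is optimal.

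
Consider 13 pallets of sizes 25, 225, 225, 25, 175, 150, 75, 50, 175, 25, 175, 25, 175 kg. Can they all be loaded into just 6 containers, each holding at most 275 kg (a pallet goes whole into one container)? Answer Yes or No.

Total = 1525 kg; ⌈1525/275⌉ = 6.
7 pallets each exceed half the capacity and cannot share a container, forcing at least 7 containers.
At least 7 containers are required, but only 6 are allowed.

No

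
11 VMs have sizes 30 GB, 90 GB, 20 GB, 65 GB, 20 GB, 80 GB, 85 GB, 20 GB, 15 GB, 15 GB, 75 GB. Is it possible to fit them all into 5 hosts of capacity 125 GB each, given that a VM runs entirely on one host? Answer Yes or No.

Yes

A valid assignment using 5 hosts:
  host 1: 90 + 30 = 120
  host 2: 85 + 20 + 20 = 125
  host 3: 80 + 20 + 15 = 115
  host 4: 75 + 15 = 90
  host 5: 65 = 65
Every load is within 125 GB, so 5 hosts suffice.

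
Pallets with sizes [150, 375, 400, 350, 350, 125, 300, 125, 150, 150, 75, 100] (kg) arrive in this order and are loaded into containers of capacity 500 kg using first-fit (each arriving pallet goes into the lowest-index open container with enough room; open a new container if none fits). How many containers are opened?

  150 → container 1 (new)  [load 150/500]
  375 → container 2 (new)  [load 375/500]
  400 → container 3 (new)  [load 400/500]
  350 → container 1  [load 500/500]
  350 → container 4 (new)  [load 350/500]
  125 → container 2  [load 500/500]
  300 → container 5 (new)  [load 300/500]
  125 → container 4  [load 475/500]
  150 → container 5  [load 450/500]
  150 → container 6 (new)  [load 150/500]
  75 → container 3  [load 475/500]
  100 → container 6  [load 250/500]
6 containers opened.

6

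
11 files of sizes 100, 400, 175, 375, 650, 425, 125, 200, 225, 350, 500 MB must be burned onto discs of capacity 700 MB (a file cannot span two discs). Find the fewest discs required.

Total = 650 + 500 + 425 + 400 + 375 + 350 + 225 + 200 + 175 + 125 + 100 = 3525 MB.
Lower bound: ⌈3525/700⌉ = 6 discs.
A packing using 6 discs:
  disc 1: 650 = 650
  disc 2: 500 + 200 = 700
  disc 3: 425 + 225 = 650
  disc 4: 400 + 175 + 125 = 700
  disc 5: 375 + 100 = 475
  disc 6: 350 = 350
This matches the lower bound, so 6 is optimal.

6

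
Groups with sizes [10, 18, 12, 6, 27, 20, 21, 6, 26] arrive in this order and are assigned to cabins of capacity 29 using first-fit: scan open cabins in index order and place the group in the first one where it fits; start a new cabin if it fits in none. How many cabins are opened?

6

  10 → cabin 1 (new)  [load 10/29]
  18 → cabin 1  [load 28/29]
  12 → cabin 2 (new)  [load 12/29]
  6 → cabin 2  [load 18/29]
  27 → cabin 3 (new)  [load 27/29]
  20 → cabin 4 (new)  [load 20/29]
  21 → cabin 5 (new)  [load 21/29]
  6 → cabin 2  [load 24/29]
  26 → cabin 6 (new)  [load 26/29]
6 cabins opened.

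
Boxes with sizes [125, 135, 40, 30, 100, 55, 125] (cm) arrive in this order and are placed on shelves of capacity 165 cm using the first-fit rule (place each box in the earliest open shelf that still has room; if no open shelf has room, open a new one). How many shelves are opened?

  125 → shelf 1 (new)  [load 125/165]
  135 → shelf 2 (new)  [load 135/165]
  40 → shelf 1  [load 165/165]
  30 → shelf 2  [load 165/165]
  100 → shelf 3 (new)  [load 100/165]
  55 → shelf 3  [load 155/165]
  125 → shelf 4 (new)  [load 125/165]
4 shelves opened.

4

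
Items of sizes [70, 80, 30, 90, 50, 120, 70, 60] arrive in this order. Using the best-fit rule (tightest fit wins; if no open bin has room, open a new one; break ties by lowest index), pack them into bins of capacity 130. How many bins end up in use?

  70 → bin 1 (new)  [load 70/130]
  80 → bin 2 (new)  [load 80/130]
  30 → bin 2  [load 110/130]
  90 → bin 3 (new)  [load 90/130]
  50 → bin 1  [load 120/130]
  120 → bin 4 (new)  [load 120/130]
  70 → bin 5 (new)  [load 70/130]
  60 → bin 5  [load 130/130]
5 bins opened.

5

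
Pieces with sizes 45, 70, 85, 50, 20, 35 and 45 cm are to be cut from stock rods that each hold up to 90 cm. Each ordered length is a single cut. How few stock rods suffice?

Total = 85 + 70 + 50 + 45 + 45 + 35 + 20 = 350 cm.
Lower bound: ⌈350/90⌉ = 4 stock rods.
A packing using 4 stock rods:
  stock rod 1: 85 = 85
  stock rod 2: 70 + 20 = 90
  stock rod 3: 50 + 35 = 85
  stock rod 4: 45 + 45 = 90
This matches the lower bound, so 4 is optimal.

4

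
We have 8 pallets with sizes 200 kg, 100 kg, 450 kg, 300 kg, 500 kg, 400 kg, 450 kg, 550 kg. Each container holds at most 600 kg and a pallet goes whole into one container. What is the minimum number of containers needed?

Total = 550 + 500 + 450 + 450 + 400 + 300 + 200 + 100 = 2950 kg.
Lower bound: ⌈2950/600⌉ = 5 containers.
A packing using 6 containers:
  container 1: 550 = 550
  container 2: 500 + 100 = 600
  container 3: 450 = 450
  container 4: 450 = 450
  container 5: 400 + 200 = 600
  container 6: 300 = 300
No arrangement into 5 containers stays within capacity, so 6 is optimal.

6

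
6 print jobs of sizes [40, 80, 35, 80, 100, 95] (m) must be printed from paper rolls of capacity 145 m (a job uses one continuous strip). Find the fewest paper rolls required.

4

Total = 100 + 95 + 80 + 80 + 40 + 35 = 430 m.
Lower bound: ⌈430/145⌉ = 3 paper rolls.
Also, 4 print jobs each exceed 145/2 m, and no two of those can share a roll, so at least 4 paper rolls are needed.
A packing using 4 paper rolls:
  roll 1: 100 + 40 = 140
  roll 2: 95 + 35 = 130
  roll 3: 80 = 80
  roll 4: 80 = 80
This matches the lower bound, so 4 is optimal.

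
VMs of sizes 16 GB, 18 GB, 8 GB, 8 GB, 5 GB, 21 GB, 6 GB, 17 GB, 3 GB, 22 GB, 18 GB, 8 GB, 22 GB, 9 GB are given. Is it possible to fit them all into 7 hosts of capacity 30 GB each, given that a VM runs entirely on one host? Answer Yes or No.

Yes

A valid assignment using 7 hosts:
  host 1: 22 + 8 = 30
  host 2: 22 + 8 = 30
  host 3: 21 + 9 = 30
  host 4: 18 + 8 + 3 = 29
  host 5: 18 + 6 + 5 = 29
  host 6: 17 = 17
  host 7: 16 = 16
Every load is within 30 GB, so 7 hosts suffice.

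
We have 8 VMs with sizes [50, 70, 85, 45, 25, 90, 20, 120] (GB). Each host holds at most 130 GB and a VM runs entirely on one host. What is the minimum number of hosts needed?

5

Total = 120 + 90 + 85 + 70 + 50 + 45 + 25 + 20 = 505 GB.
Lower bound: ⌈505/130⌉ = 4 hosts.
A packing using 5 hosts:
  host 1: 120 = 120
  host 2: 90 + 25 = 115
  host 3: 85 + 45 = 130
  host 4: 70 + 50 = 120
  host 5: 20 = 20
No arrangement into 4 hosts stays within capacity, so 5 is optimal.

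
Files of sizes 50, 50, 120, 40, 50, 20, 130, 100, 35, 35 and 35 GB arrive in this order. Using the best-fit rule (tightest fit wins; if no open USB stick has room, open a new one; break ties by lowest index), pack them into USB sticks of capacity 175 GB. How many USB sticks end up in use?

  50 → USB stick 1 (new)  [load 50/175]
  50 → USB stick 1  [load 100/175]
  120 → USB stick 2 (new)  [load 120/175]
  40 → USB stick 2  [load 160/175]
  50 → USB stick 1  [load 150/175]
  20 → USB stick 1  [load 170/175]
  130 → USB stick 3 (new)  [load 130/175]
  100 → USB stick 4 (new)  [load 100/175]
  35 → USB stick 3  [load 165/175]
  35 → USB stick 4  [load 135/175]
  35 → USB stick 4  [load 170/175]
4 USB sticks opened.

4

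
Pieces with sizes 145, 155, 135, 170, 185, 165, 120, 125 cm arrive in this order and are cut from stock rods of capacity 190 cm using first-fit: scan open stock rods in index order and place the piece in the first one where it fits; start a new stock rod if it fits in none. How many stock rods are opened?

8

  145 → stock rod 1 (new)  [load 145/190]
  155 → stock rod 2 (new)  [load 155/190]
  135 → stock rod 3 (new)  [load 135/190]
  170 → stock rod 4 (new)  [load 170/190]
  185 → stock rod 5 (new)  [load 185/190]
  165 → stock rod 6 (new)  [load 165/190]
  120 → stock rod 7 (new)  [load 120/190]
  125 → stock rod 8 (new)  [load 125/190]
8 stock rods opened.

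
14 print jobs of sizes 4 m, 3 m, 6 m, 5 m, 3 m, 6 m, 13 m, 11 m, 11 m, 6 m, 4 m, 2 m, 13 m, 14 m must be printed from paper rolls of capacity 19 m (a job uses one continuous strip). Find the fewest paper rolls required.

Total = 14 + 13 + 13 + 11 + 11 + 6 + 6 + 6 + 5 + 4 + 4 + 3 + 3 + 2 = 101 m.
Lower bound: ⌈101/19⌉ = 6 paper rolls.
A packing using 6 paper rolls:
  roll 1: 14 + 5 = 19
  roll 2: 13 + 6 = 19
  roll 3: 13 + 6 = 19
  roll 4: 11 + 6 + 2 = 19
  roll 5: 11 + 4 + 4 = 19
  roll 6: 3 + 3 = 6
This matches the lower bound, so 6 is optimal.

6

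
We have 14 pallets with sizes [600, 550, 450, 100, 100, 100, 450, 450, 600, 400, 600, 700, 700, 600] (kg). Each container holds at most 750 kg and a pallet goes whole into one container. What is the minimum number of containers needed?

Total = 700 + 700 + 600 + 600 + 600 + 600 + 550 + 450 + 450 + 450 + 400 + 100 + 100 + 100 = 6400 kg.
Lower bound: ⌈6400/750⌉ = 9 containers.
Also, 11 pallets each exceed 375 kg, and no two of those can share a container, so at least 11 containers are needed.
A packing using 11 containers:
  container 1: 700 = 700
  container 2: 700 = 700
  container 3: 600 + 100 = 700
  container 4: 600 + 100 = 700
  container 5: 600 + 100 = 700
  container 6: 600 = 600
  container 7: 550 = 550
  container 8: 450 = 450
  container 9: 450 = 450
  container 10: 450 = 450
  container 11: 400 = 400
This matches the lower bound, so 11 is optimal.

11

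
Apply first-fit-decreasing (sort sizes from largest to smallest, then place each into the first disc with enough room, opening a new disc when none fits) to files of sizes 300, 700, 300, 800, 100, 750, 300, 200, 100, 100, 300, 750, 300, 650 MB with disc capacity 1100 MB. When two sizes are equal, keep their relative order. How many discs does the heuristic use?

Sorted descending: 800, 750, 750, 700, 650, 300, 300, 300, 300, 300, 200, 100, 100, 100.
  800 → disc 1 (new)  [load 800/1100]
  750 → disc 2 (new)  [load 750/1100]
  750 → disc 3 (new)  [load 750/1100]
  700 → disc 4 (new)  [load 700/1100]
  650 → disc 5 (new)  [load 650/1100]
  300 → disc 1  [load 1100/1100]
  300 → disc 2  [load 1050/1100]
  300 → disc 3  [load 1050/1100]
  300 → disc 4  [load 1000/1100]
  300 → disc 5  [load 950/1100]
  200 → disc 6 (new)  [load 200/1100]
  100 → disc 4  [load 1100/1100]
  100 → disc 5  [load 1050/1100]
  100 → disc 6  [load 300/1100]
6 discs opened.

6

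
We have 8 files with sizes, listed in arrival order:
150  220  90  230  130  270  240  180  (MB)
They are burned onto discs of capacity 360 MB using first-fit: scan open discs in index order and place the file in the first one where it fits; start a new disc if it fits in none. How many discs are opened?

  150 → disc 1 (new)  [load 150/360]
  220 → disc 2 (new)  [load 220/360]
  90 → disc 1  [load 240/360]
  230 → disc 3 (new)  [load 230/360]
  130 → disc 2  [load 350/360]
  270 → disc 4 (new)  [load 270/360]
  240 → disc 5 (new)  [load 240/360]
  180 → disc 6 (new)  [load 180/360]
6 discs opened.

6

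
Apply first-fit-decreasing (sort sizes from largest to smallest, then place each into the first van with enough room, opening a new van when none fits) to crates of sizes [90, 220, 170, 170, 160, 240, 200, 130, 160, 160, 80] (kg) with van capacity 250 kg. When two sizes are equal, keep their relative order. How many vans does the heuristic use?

Sorted descending: 240, 220, 200, 170, 170, 160, 160, 160, 130, 90, 80.
  240 → van 1 (new)  [load 240/250]
  220 → van 2 (new)  [load 220/250]
  200 → van 3 (new)  [load 200/250]
  170 → van 4 (new)  [load 170/250]
  170 → van 5 (new)  [load 170/250]
  160 → van 6 (new)  [load 160/250]
  160 → van 7 (new)  [load 160/250]
  160 → van 8 (new)  [load 160/250]
  130 → van 9 (new)  [load 130/250]
  90 → van 6  [load 250/250]
  80 → van 4  [load 250/250]
9 vans opened.

9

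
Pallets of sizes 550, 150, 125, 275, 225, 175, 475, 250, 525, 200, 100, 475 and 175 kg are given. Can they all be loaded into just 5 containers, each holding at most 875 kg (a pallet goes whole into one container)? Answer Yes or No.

Yes

A valid assignment using 5 containers:
  container 1: 550 + 275 = 825
  container 2: 525 + 250 + 100 = 875
  container 3: 475 + 225 + 175 = 875
  container 4: 475 + 200 + 175 = 850
  container 5: 150 + 125 = 275
Every load is within 875 kg, so 5 containers suffice.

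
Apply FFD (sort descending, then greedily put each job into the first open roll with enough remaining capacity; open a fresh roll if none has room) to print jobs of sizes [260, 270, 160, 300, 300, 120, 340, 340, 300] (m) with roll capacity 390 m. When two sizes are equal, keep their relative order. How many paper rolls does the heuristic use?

Sorted descending: 340, 340, 300, 300, 300, 270, 260, 160, 120.
  340 → roll 1 (new)  [load 340/390]
  340 → roll 2 (new)  [load 340/390]
  300 → roll 3 (new)  [load 300/390]
  300 → roll 4 (new)  [load 300/390]
  300 → roll 5 (new)  [load 300/390]
  270 → roll 6 (new)  [load 270/390]
  260 → roll 7 (new)  [load 260/390]
  160 → roll 8 (new)  [load 160/390]
  120 → roll 6  [load 390/390]
8 paper rolls opened.

8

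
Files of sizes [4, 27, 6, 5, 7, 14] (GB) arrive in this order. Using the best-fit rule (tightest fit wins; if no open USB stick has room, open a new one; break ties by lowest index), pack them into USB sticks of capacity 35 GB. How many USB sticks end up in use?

2

  4 → USB stick 1 (new)  [load 4/35]
  27 → USB stick 1  [load 31/35]
  6 → USB stick 2 (new)  [load 6/35]
  5 → USB stick 2  [load 11/35]
  7 → USB stick 2  [load 18/35]
  14 → USB stick 2  [load 32/35]
2 USB sticks opened.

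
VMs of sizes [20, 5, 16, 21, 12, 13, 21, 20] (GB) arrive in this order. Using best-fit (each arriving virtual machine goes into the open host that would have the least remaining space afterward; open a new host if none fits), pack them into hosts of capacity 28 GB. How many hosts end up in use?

6

  20 → host 1 (new)  [load 20/28]
  5 → host 1  [load 25/28]
  16 → host 2 (new)  [load 16/28]
  21 → host 3 (new)  [load 21/28]
  12 → host 2  [load 28/28]
  13 → host 4 (new)  [load 13/28]
  21 → host 5 (new)  [load 21/28]
  20 → host 6 (new)  [load 20/28]
6 hosts opened.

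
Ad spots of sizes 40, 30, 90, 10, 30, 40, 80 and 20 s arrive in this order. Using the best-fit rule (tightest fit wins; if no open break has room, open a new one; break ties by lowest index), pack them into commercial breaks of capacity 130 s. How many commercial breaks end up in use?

3

  40 → break 1 (new)  [load 40/130]
  30 → break 1  [load 70/130]
  90 → break 2 (new)  [load 90/130]
  10 → break 2  [load 100/130]
  30 → break 2  [load 130/130]
  40 → break 1  [load 110/130]
  80 → break 3 (new)  [load 80/130]
  20 → break 1  [load 130/130]
3 commercial breaks opened.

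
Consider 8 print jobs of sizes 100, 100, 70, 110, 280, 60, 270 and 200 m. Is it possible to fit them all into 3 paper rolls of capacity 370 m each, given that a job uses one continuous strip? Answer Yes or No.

Total = 1190 m; ⌈1190/370⌉ = 4.
At least 4 paper rolls are required, but only 3 are allowed.

No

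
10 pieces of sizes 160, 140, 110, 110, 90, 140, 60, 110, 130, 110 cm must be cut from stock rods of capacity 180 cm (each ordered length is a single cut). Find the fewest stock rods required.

Total = 160 + 140 + 140 + 130 + 110 + 110 + 110 + 110 + 90 + 60 = 1160 cm.
Lower bound: ⌈1160/180⌉ = 7 stock rods.
Also, 8 pieces each exceed 90 cm, and no two of those can share a stock rod, so at least 8 stock rods are needed.
A packing using 9 stock rods:
  stock rod 1: 160 = 160
  stock rod 2: 140 = 140
  stock rod 3: 140 = 140
  stock rod 4: 130 = 130
  stock rod 5: 110 + 60 = 170
  stock rod 6: 110 = 110
  stock rod 7: 110 = 110
  stock rod 8: 110 = 110
  stock rod 9: 90 = 90
No arrangement into 8 stock rods stays within capacity, so 9 is optimal.

9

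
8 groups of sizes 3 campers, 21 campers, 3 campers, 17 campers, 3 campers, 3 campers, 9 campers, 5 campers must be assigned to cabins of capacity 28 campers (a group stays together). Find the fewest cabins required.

3

Total = 21 + 17 + 9 + 5 + 3 + 3 + 3 + 3 = 64 campers.
Lower bound: ⌈64/28⌉ = 3 cabins.
A packing using 3 cabins:
  cabin 1: 21 + 5 = 26
  cabin 2: 17 + 9 = 26
  cabin 3: 3 + 3 + 3 + 3 = 12
This matches the lower bound, so 3 is optimal.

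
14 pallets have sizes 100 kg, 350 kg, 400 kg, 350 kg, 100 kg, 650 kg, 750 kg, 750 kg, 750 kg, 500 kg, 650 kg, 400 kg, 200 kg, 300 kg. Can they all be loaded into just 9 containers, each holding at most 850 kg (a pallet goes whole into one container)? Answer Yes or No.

A valid assignment using 8 containers:
  container 1: 750 + 100 = 850
  container 2: 750 + 100 = 850
  container 3: 750 = 750
  container 4: 650 + 200 = 850
  container 5: 650 = 650
  container 6: 500 + 350 = 850
  container 7: 400 + 400 = 800
  container 8: 350 + 300 = 650
That uses only 8 ≤ 9, so 9 containers are enough.

Yes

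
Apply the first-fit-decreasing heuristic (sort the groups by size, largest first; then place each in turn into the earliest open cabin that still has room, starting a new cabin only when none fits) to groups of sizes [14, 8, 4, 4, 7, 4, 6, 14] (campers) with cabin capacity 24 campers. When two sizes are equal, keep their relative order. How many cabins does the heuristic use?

3

Sorted descending: 14, 14, 8, 7, 6, 4, 4, 4.
  14 → cabin 1 (new)  [load 14/24]
  14 → cabin 2 (new)  [load 14/24]
  8 → cabin 1  [load 22/24]
  7 → cabin 2  [load 21/24]
  6 → cabin 3 (new)  [load 6/24]
  4 → cabin 3  [load 10/24]
  4 → cabin 3  [load 14/24]
  4 → cabin 3  [load 18/24]
3 cabins opened.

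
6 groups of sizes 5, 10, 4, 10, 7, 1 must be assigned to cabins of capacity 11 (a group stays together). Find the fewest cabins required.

Total = 10 + 10 + 7 + 5 + 4 + 1 = 37.
Lower bound: ⌈37/11⌉ = 4 cabins.
A packing using 4 cabins:
  cabin 1: 10 + 1 = 11
  cabin 2: 10 = 10
  cabin 3: 7 + 4 = 11
  cabin 4: 5 = 5
This matches the lower bound, so 4 is optimal.

4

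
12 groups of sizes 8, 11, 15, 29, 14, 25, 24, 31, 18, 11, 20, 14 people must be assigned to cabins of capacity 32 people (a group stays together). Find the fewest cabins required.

8

Total = 31 + 29 + 25 + 24 + 20 + 18 + 15 + 14 + 14 + 11 + 11 + 8 = 220 people.
Lower bound: ⌈220/32⌉ = 7 cabins.
A packing using 8 cabins:
  cabin 1: 31 = 31
  cabin 2: 29 = 29
  cabin 3: 25 = 25
  cabin 4: 24 + 8 = 32
  cabin 5: 20 + 11 = 31
  cabin 6: 18 + 14 = 32
  cabin 7: 15 + 14 = 29
  cabin 8: 11 = 11
No arrangement into 7 cabins stays within capacity, so 8 is optimal.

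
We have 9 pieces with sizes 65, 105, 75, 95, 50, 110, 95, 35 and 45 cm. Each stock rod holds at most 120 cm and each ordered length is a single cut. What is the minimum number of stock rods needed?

Total = 110 + 105 + 95 + 95 + 75 + 65 + 50 + 45 + 35 = 675 cm.
Lower bound: ⌈675/120⌉ = 6 stock rods.
A packing using 7 stock rods:
  stock rod 1: 110 = 110
  stock rod 2: 105 = 105
  stock rod 3: 95 = 95
  stock rod 4: 95 = 95
  stock rod 5: 75 + 45 = 120
  stock rod 6: 65 + 50 = 115
  stock rod 7: 35 = 35
No arrangement into 6 stock rods stays within capacity, so 7 is optimal.

7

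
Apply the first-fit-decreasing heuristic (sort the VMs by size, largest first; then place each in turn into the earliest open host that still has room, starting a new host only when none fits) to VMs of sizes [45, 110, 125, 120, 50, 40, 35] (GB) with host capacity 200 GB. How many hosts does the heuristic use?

Sorted descending: 125, 120, 110, 50, 45, 40, 35.
  125 → host 1 (new)  [load 125/200]
  120 → host 2 (new)  [load 120/200]
  110 → host 3 (new)  [load 110/200]
  50 → host 1  [load 175/200]
  45 → host 2  [load 165/200]
  40 → host 3  [load 150/200]
  35 → host 2  [load 200/200]
3 hosts opened.

3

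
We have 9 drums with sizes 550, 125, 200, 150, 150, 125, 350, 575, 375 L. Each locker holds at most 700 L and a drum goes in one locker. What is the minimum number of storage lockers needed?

4

Total = 575 + 550 + 375 + 350 + 200 + 150 + 150 + 125 + 125 = 2600 L.
Lower bound: ⌈2600/700⌉ = 4 storage lockers.
A packing using 4 storage lockers:
  locker 1: 575 + 125 = 700
  locker 2: 550 + 150 = 700
  locker 3: 375 + 200 + 125 = 700
  locker 4: 350 + 150 = 500
This matches the lower bound, so 4 is optimal.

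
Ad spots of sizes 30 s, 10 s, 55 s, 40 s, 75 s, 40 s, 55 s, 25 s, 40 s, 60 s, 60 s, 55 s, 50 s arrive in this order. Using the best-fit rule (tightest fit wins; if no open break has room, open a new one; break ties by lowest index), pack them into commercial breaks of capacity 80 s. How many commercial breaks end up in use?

9

  30 → break 1 (new)  [load 30/80]
  10 → break 1  [load 40/80]
  55 → break 2 (new)  [load 55/80]
  40 → break 1  [load 80/80]
  75 → break 3 (new)  [load 75/80]
  40 → break 4 (new)  [load 40/80]
  55 → break 5 (new)  [load 55/80]
  25 → break 2  [load 80/80]
  40 → break 4  [load 80/80]
  60 → break 6 (new)  [load 60/80]
  60 → break 7 (new)  [load 60/80]
  55 → break 8 (new)  [load 55/80]
  50 → break 9 (new)  [load 50/80]
9 commercial breaks opened.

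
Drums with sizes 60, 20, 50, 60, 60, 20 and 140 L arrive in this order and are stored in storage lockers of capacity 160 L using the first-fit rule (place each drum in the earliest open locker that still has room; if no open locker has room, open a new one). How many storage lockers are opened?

3

  60 → locker 1 (new)  [load 60/160]
  20 → locker 1  [load 80/160]
  50 → locker 1  [load 130/160]
  60 → locker 2 (new)  [load 60/160]
  60 → locker 2  [load 120/160]
  20 → locker 1  [load 150/160]
  140 → locker 3 (new)  [load 140/160]
3 storage lockers opened.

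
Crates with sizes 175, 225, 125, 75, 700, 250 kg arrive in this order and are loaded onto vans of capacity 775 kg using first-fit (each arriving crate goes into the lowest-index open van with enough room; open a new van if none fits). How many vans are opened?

  175 → van 1 (new)  [load 175/775]
  225 → van 1  [load 400/775]
  125 → van 1  [load 525/775]
  75 → van 1  [load 600/775]
  700 → van 2 (new)  [load 700/775]
  250 → van 3 (new)  [load 250/775]
3 vans opened.

3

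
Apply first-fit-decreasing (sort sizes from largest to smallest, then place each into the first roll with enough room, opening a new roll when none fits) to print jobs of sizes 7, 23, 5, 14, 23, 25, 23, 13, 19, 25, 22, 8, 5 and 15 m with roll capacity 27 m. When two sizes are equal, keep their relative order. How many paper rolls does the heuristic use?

9

Sorted descending: 25, 25, 23, 23, 23, 22, 19, 15, 14, 13, 8, 7, 5, 5.
  25 → roll 1 (new)  [load 25/27]
  25 → roll 2 (new)  [load 25/27]
  23 → roll 3 (new)  [load 23/27]
  23 → roll 4 (new)  [load 23/27]
  23 → roll 5 (new)  [load 23/27]
  22 → roll 6 (new)  [load 22/27]
  19 → roll 7 (new)  [load 19/27]
  15 → roll 8 (new)  [load 15/27]
  14 → roll 9 (new)  [load 14/27]
  13 → roll 9  [load 27/27]
  8 → roll 7  [load 27/27]
  7 → roll 8  [load 22/27]
  5 → roll 6  [load 27/27]
  5 → roll 8  [load 27/27]
9 paper rolls opened.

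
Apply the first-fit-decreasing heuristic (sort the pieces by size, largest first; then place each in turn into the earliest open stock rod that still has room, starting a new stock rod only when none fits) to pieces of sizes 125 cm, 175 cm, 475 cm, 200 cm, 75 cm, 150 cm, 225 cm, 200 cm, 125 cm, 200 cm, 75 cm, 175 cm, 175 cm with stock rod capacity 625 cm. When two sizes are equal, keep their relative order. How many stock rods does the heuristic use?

4

Sorted descending: 475, 225, 200, 200, 200, 175, 175, 175, 150, 125, 125, 75, 75.
  475 → stock rod 1 (new)  [load 475/625]
  225 → stock rod 2 (new)  [load 225/625]
  200 → stock rod 2  [load 425/625]
  200 → stock rod 2  [load 625/625]
  200 → stock rod 3 (new)  [load 200/625]
  175 → stock rod 3  [load 375/625]
  175 → stock rod 3  [load 550/625]
  175 → stock rod 4 (new)  [load 175/625]
  150 → stock rod 1  [load 625/625]
  125 → stock rod 4  [load 300/625]
  125 → stock rod 4  [load 425/625]
  75 → stock rod 3  [load 625/625]
  75 → stock rod 4  [load 500/625]
4 stock rods opened.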